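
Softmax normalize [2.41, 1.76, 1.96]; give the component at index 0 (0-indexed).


Exponentials: e^2.41=11.134, e^1.76=5.8124, e^1.96=7.0993
Sum = 24.0457
Softmax = [0.463, 0.2417, 0.2952]
p[0] = 11.134/24.0457 = 0.463

0.463


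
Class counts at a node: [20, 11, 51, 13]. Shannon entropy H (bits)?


Probabilities: [20/95, 11/95, 51/95, 13/95] ≈ [0.2105, 0.1158, 0.5368, 0.1368]
H = -((20/95)·log₂(20/95) + (11/95)·log₂(11/95) + (51/95)·log₂(51/95) + (13/95)·log₂(13/95))
  = 1.7078 bits

1.7078 bits


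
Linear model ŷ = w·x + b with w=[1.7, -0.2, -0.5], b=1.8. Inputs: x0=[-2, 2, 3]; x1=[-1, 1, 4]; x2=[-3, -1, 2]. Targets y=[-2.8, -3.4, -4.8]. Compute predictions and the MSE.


ŷ0 = (1.7)·(-2) + (-0.2)·(2) + (-0.5)·(3) + 1.8 = -3.5
ŷ1 = (1.7)·(-1) + (-0.2)·(1) + (-0.5)·(4) + 1.8 = -2.1
ŷ2 = (1.7)·(-3) + (-0.2)·(-1) + (-0.5)·(2) + 1.8 = -4.1
errors² = [0.49, 1.69, 0.49]
MSE = 2.6700/3 = 0.89

0.89


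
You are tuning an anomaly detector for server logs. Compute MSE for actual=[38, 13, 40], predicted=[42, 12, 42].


Squared errors: (38-42)²=16, (13-12)²=1, (40-42)²=4
Sum = 21
MSE = 21/3 = 7

7


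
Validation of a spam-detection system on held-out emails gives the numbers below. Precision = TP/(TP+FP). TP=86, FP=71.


Precision = TP/(TP+FP)
= 86/(86+71)
= 86/157 = 54.78%

54.78%


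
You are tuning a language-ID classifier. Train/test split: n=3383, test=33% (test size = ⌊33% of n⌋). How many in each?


Test = ⌊3383·33/100⌋ = 1116
Train = 3383 - 1116 = 2267

Train: 2267, Test: 1116


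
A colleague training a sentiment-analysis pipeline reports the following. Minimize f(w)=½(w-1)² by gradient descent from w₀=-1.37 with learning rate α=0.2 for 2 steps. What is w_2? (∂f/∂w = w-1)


step 1: grad = -1.37-1 = -2.37; w = -1.37 - 0.2·(-2.37) = -0.896
step 2: grad = -0.896-1 = -1.896; w = -0.896 - 0.2·(-1.896) = -0.5168

-0.5168


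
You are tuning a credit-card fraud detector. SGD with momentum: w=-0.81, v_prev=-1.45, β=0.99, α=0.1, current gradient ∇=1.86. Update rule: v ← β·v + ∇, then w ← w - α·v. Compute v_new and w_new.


v_new = 0.99·-1.45 + 1.86 = -1.4355 + 1.86 = 0.4245
w_new = -0.81 - 0.1·0.4245 = -0.81 - 0.04245 = -0.85245

v_new=0.4245, w_new=-0.85245


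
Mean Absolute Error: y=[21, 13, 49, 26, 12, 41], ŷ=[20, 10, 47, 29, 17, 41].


Absolute errors: |21-20|=1, |13-10|=3, |49-47|=2, |26-29|=3, |12-17|=5, |41-41|=0
Sum = 14
MAE = 14/6 = 7/3

7/3


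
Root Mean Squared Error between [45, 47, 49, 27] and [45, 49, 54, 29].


MSE = 33/4 = 8.25
RMSE = √(33/4) = 2.8723

2.8723


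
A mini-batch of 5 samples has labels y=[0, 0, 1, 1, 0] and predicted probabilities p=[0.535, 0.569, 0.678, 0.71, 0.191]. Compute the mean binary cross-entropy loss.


L[0] = -ln(1-0.535) = -ln(0.465) = 0.7657
L[1] = -ln(1-0.569) = -ln(0.431) = 0.8416
L[2] = -ln(0.678) = 0.3886
L[3] = -ln(0.71) = 0.3425
L[4] = -ln(1-0.191) = -ln(0.809) = 0.212
mean = (0.7657 + 0.8416 + 0.3886 + 0.3425 + 0.212)/5 = 0.5101

0.5101


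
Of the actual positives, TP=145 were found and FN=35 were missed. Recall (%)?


Recall = TP/(TP+FN)
= 145/(145+35)
= 145/180 = 80.56%

80.56%


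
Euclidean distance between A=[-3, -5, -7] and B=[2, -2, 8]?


d = √((-3-2)² + (-5+ 2)² + (-7-8)²)
  = √(25 + 9 + 225)
  = √259 = 16.0935

16.0935


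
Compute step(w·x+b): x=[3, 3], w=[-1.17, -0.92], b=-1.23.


z = (3)·(-1.17) + (3)·(-0.92) - 1.23
  = -7.5
step(z) = 0 (z<0)

0


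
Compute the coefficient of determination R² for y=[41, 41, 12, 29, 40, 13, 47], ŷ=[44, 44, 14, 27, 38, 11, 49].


ȳ = 31.8571
SS_res = Σ(y-ŷ)² = 38
SS_tot = Σ(y-ȳ)² = 1220.86
R² = 1 - SS_res/SS_tot = 1 - 0.0311 = 0.9689

0.9689


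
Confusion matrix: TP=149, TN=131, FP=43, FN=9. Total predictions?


Total = TP + TN + FP + FN
= 149 + 131 + 43 + 9
= 332
(Predicted positive: 192, predicted negative: 140)

332


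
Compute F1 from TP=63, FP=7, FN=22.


Precision = 63/70 = 0.9
Recall = 63/85 = 0.7412
F1 = 2·P·R/(P+R) = 2·TP/(2·TP+FP+FN) = 126/(126+7+22) = 126/155 = 0.8129

0.8129


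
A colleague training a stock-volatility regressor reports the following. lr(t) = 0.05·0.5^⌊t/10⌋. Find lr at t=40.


n_drops = ⌊40/10⌋ = 4
lr = 0.05·0.5^4 = 0.05·0.0625 = 0.003125

0.003125


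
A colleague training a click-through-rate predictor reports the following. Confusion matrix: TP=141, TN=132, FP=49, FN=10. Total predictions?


Total = TP + TN + FP + FN
= 141 + 132 + 49 + 10
= 332
(Predicted positive: 190, predicted negative: 142)

332


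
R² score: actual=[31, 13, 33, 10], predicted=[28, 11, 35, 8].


ȳ = 21.75
SS_res = Σ(y-ŷ)² = 21
SS_tot = Σ(y-ȳ)² = 426.75
R² = 1 - SS_res/SS_tot = 1 - 0.0492 = 0.9508

0.9508


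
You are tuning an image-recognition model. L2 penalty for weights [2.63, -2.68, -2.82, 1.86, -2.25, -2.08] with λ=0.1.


‖w‖₂² = (2.63)² + (-2.68)² + (-2.82)² + (1.86)² + (-2.25)² + (-2.08)²
     = 6.9169 + 7.1824 + 7.9524 + 3.4596 + 5.0625 + 4.3264
     = 34.9002
λ·‖w‖₂² = 0.1·34.9002 = 3.49002

3.49002


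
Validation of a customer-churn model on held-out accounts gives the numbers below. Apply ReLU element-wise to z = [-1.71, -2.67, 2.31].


ReLU(-1.71) = max(0, -1.71) = 0.0
ReLU(-2.67) = max(0, -2.67) = 0.0
ReLU(2.31) = max(0, 2.31) = 2.31
result = [0.0, 0.0, 2.31]

[0.0, 0.0, 2.31]


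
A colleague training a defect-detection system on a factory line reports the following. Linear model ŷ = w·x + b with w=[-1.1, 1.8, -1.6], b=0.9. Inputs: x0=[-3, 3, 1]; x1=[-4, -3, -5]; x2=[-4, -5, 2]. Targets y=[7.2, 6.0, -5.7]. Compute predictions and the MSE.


ŷ0 = (-1.1)·(-3) + (1.8)·(3) + (-1.6)·(1) + 0.9 = 8.0
ŷ1 = (-1.1)·(-4) + (1.8)·(-3) + (-1.6)·(-5) + 0.9 = 7.9
ŷ2 = (-1.1)·(-4) + (1.8)·(-5) + (-1.6)·(2) + 0.9 = -6.9
errors² = [0.64, 3.61, 1.44]
MSE = 5.6900/3 = 1.8967

1.8967


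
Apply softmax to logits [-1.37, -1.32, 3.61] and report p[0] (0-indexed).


Exponentials: e^-1.37=0.2541, e^-1.32=0.2671, e^3.61=36.9661
Sum = 37.4873
Softmax = [0.0068, 0.0071, 0.9861]
p[0] = 0.2541/37.4873 = 0.0068

0.0068


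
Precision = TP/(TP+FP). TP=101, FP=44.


Precision = TP/(TP+FP)
= 101/(101+44)
= 101/145 = 69.66%

69.66%


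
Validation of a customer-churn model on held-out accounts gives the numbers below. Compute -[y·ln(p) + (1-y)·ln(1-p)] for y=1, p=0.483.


BCE = -[y·ln(p) + (1-y)·ln(1-p)]
= -1·ln(0.483) - 0
= -ln(0.483) = 0.7277

0.7277


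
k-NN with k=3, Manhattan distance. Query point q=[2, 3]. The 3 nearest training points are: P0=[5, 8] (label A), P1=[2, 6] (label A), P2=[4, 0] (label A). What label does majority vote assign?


d(q,P0) = 8  (label A)
d(q,P1) = 3  (label A)
d(q,P2) = 5  (label A)
Votes: A=3, B=0
Majority → A

A


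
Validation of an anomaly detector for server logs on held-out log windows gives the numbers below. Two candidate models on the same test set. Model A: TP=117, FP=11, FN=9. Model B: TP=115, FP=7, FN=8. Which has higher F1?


Model A: P=117/128=0.9141, R=117/126=0.9286, F1=2PR/(P+R)=2TP/(2TP+FP+FN)=234/254=0.9213
Model B: P=115/122=0.9426, R=115/123=0.935, F1=2PR/(P+R)=2TP/(2TP+FP+FN)=230/245=0.9388
0.9213 < 0.9388 → Model B

Model B


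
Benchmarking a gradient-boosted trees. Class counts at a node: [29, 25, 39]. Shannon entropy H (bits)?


Probabilities: [29/93, 25/93, 39/93] ≈ [0.3118, 0.2688, 0.4194]
H = -((29/93)·log₂(29/93) + (25/93)·log₂(25/93) + (39/93)·log₂(39/93))
  = 1.5595 bits

1.5595 bits


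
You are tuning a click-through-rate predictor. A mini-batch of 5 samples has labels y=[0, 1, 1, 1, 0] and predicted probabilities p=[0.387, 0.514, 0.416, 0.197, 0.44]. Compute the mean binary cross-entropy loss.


L[0] = -ln(1-0.387) = -ln(0.613) = 0.4894
L[1] = -ln(0.514) = 0.6655
L[2] = -ln(0.416) = 0.8771
L[3] = -ln(0.197) = 1.6246
L[4] = -ln(1-0.44) = -ln(0.56) = 0.5798
mean = (0.4894 + 0.6655 + 0.8771 + 1.6246 + 0.5798)/5 = 0.8473

0.8473


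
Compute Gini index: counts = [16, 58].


Probabilities: [16/74, 58/74] ≈ [0.2162, 0.7838]
Σpᵢ² = (256 + 3364)/74² = 3620/5476
Gini = 1 - Σpᵢ² = 1 - 3620/5476 = 0.3389

0.3389


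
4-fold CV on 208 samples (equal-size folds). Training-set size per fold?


Fold size = 208/4 = 52
Training per fold = 208 - 52 = 156

156


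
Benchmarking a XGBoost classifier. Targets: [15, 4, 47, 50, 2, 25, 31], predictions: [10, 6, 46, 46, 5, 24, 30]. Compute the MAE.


Absolute errors: |15-10|=5, |4-6|=2, |47-46|=1, |50-46|=4, |2-5|=3, |25-24|=1, |31-30|=1
Sum = 17
MAE = 17/7 = 17/7

17/7


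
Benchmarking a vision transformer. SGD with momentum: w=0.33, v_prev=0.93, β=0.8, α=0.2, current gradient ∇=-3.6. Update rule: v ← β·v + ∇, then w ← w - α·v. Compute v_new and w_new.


v_new = 0.8·0.93 - 3.6 = 0.744 - 3.6 = -2.856
w_new = 0.33 - 0.2·-2.856 = 0.33 + 0.5712 = 0.9012

v_new=-2.856, w_new=0.9012


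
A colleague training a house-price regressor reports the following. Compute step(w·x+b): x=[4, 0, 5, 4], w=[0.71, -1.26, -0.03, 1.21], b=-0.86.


z = (4)·(0.71) + (0)·(-1.26) + (5)·(-0.03) + (4)·(1.21) - 0.86
  = 6.67
step(z) = 1 (z≥0)

1


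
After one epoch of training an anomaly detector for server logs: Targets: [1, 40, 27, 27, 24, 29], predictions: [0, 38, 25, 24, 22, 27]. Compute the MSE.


Squared errors: (1-0)²=1, (40-38)²=4, (27-25)²=4, (27-24)²=9, (24-22)²=4, (29-27)²=4
Sum = 26
MSE = 26/6 = 13/3

13/3


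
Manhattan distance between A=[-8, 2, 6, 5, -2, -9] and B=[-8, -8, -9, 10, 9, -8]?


d = |-8+ 8| + |2+ 8| + |6+ 9| + |5-10| + |-2-9| + |-9+ 8|
  = 0 + 10 + 15 + 5 + 11 + 1
  = 42

42


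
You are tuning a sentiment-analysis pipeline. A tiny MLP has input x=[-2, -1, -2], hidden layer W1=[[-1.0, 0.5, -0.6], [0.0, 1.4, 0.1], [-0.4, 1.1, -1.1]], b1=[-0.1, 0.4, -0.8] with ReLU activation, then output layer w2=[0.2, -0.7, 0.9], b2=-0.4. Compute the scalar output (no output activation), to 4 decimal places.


z1[0] = (-1.0)·(-2) + (0.5)·(-1) + (-0.6)·(-2) - 0.1 = 2.6
z1[1] = (0.0)·(-2) + (1.4)·(-1) + (0.1)·(-2) + 0.4 = -1.2
z1[2] = (-0.4)·(-2) + (1.1)·(-1) + (-1.1)·(-2) - 0.8 = 1.1
h = ReLU(z1) = [2.6, 0.0, 1.1]
output = (0.2)·(2.6) + (-0.7)·(0.0) + (0.9)·(1.1) - 0.4 = 1.11

1.11


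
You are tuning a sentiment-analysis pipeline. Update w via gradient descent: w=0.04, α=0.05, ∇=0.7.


w_new = w - α·∇
= 0.04 - 0.05·0.7
= 0.04 - 0.035
= 0.005

0.005


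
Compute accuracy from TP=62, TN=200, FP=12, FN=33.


Accuracy = (TP+TN)/(TP+TN+FP+FN)
= (62+200)/(307)
= 262/307 = 85.34%

85.34%


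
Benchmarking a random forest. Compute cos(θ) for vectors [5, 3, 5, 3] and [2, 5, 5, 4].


A·B = 5·2 + 3·5 + 5·5 + 3·4 = 62
‖A‖ = √68 = 8.2462, ‖B‖ = √70 = 8.3666
cos = 62/(√68·√70) = 62/√4760 = 0.8986

0.8986


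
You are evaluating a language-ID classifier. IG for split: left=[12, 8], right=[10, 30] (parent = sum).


Parent = [22, 38], H_parent = 0.9481
H_left = 0.971 (n=20), H_right = 0.8113 (n=40)
H_children = (20/60)·0.971 + (40/60)·0.8113 = 0.8645
IG = 0.9481 - 0.8645 = 0.0836

0.0836


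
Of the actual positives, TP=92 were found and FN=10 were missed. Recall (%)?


Recall = TP/(TP+FN)
= 92/(92+10)
= 92/102 = 90.2%

90.2%


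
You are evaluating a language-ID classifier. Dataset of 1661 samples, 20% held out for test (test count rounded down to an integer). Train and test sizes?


Test = ⌊1661·20/100⌋ = 332
Train = 1661 - 332 = 1329

Train: 1329, Test: 332


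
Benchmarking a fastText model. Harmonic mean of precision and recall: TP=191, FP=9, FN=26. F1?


Precision = 191/200 = 0.955
Recall = 191/217 = 0.8802
F1 = 2·P·R/(P+R) = 2·TP/(2·TP+FP+FN) = 382/(382+9+26) = 382/417 = 0.9161

0.9161


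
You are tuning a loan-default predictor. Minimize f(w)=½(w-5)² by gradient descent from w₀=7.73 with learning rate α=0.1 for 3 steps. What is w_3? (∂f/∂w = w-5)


step 1: grad = 7.73-5 = 2.73; w = 7.73 - 0.1·(2.73) = 7.457
step 2: grad = 7.457-5 = 2.457; w = 7.457 - 0.1·(2.457) = 7.2113
step 3: grad = 7.2113-5 = 2.2113; w = 7.2113 - 0.1·(2.2113) = 6.99017

6.99017


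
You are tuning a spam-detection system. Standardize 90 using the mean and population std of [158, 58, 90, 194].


μ = 125, σ = 53.768
z = (90 - 125)/53.768 = -0.6509

-0.6509


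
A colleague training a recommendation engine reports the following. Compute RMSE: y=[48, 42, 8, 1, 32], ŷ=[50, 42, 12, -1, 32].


MSE = 24/5 = 4.8
RMSE = √(24/5) = 2.1909

2.1909


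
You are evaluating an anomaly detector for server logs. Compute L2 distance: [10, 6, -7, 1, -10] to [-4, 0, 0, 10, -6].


d = √((10+ 4)² + (6-0)² + (-7-0)² + (1-10)² + (-10+ 6)²)
  = √(196 + 36 + 49 + 81 + 16)
  = √378 = 19.4422

19.4422


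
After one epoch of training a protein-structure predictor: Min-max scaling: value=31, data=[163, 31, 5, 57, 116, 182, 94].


min=5, max=182
(31-5)/(182-5) = 26/177 = 0.1469

0.1469


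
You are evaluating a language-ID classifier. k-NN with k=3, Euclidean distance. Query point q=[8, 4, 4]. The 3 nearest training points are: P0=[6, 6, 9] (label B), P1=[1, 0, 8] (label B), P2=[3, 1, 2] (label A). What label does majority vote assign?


d(q,P0) = 5.7446  (label B)
d(q,P1) = 9.0  (label B)
d(q,P2) = 6.1644  (label A)
Votes: A=1, B=2
Majority → B

B


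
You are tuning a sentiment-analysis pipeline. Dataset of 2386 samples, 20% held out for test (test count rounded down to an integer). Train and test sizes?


Test = ⌊2386·20/100⌋ = 477
Train = 2386 - 477 = 1909

Train: 1909, Test: 477


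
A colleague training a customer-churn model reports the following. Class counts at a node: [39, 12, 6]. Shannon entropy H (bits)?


Probabilities: [39/57, 12/57, 6/57] ≈ [0.6842, 0.2105, 0.1053]
H = -((39/57)·log₂(39/57) + (12/57)·log₂(12/57) + (6/57)·log₂(6/57))
  = 1.1897 bits

1.1897 bits


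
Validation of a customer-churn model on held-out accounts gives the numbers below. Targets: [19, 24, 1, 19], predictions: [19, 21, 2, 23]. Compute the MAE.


Absolute errors: |19-19|=0, |24-21|=3, |1-2|=1, |19-23|=4
Sum = 8
MAE = 8/4 = 2

2


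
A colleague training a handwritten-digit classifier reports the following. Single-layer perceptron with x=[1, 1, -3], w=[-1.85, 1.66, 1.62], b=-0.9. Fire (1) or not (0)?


z = (1)·(-1.85) + (1)·(1.66) + (-3)·(1.62) - 0.9
  = -5.95
step(z) = 0 (z<0)

0


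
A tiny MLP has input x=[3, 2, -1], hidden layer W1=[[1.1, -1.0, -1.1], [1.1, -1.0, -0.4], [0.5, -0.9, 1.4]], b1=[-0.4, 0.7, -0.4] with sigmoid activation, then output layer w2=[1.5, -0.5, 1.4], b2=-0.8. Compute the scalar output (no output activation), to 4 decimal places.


z1[0] = (1.1)·(3) + (-1.0)·(2) + (-1.1)·(-1) - 0.4 = 2.0
z1[1] = (1.1)·(3) + (-1.0)·(2) + (-0.4)·(-1) + 0.7 = 2.4
z1[2] = (0.5)·(3) + (-0.9)·(2) + (1.4)·(-1) - 0.4 = -2.1
h = sigmoid(z1) = [0.8808, 0.9168, 0.1091]
output = (1.5)·(0.8808) + (-0.5)·(0.9168) + (1.4)·(0.1091) - 0.8 = 0.2155

0.2155


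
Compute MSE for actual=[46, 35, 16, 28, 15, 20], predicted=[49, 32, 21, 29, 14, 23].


Squared errors: (46-49)²=9, (35-32)²=9, (16-21)²=25, (28-29)²=1, (15-14)²=1, (20-23)²=9
Sum = 54
MSE = 54/6 = 9

9


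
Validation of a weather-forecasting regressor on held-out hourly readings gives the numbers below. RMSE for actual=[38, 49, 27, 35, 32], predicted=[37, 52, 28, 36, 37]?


MSE = 37/5 = 7.4
RMSE = √(37/5) = 2.7203

2.7203


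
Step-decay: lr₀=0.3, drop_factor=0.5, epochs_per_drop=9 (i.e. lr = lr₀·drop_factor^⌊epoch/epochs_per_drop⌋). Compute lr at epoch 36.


n_drops = ⌊36/9⌋ = 4
lr = 0.3·0.5^4 = 0.3·0.0625 = 0.01875

0.01875


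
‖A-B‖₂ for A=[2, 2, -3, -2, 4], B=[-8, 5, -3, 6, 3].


d = √((2+ 8)² + (2-5)² + (-3+ 3)² + (-2-6)² + (4-3)²)
  = √(100 + 9 + 0 + 64 + 1)
  = √174 = 13.1909

13.1909


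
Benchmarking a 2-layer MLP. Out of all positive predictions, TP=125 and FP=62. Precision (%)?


Precision = TP/(TP+FP)
= 125/(125+62)
= 125/187 = 66.84%

66.84%


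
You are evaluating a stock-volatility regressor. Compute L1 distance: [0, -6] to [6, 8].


d = |0-6| + |-6-8|
  = 6 + 14
  = 20

20


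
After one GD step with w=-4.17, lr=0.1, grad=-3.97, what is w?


w_new = w - α·∇
= -4.17 - 0.1·-3.97
= -4.17 + 0.397
= -3.773

-3.773


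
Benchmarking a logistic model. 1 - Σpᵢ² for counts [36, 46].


Probabilities: [36/82, 46/82] ≈ [0.439, 0.561]
Σpᵢ² = (1296 + 2116)/82² = 3412/6724
Gini = 1 - Σpᵢ² = 1 - 3412/6724 = 0.4926

0.4926


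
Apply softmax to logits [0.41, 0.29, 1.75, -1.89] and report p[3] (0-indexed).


Exponentials: e^0.41=1.5068, e^0.29=1.3364, e^1.75=5.7546, e^-1.89=0.1511
Sum = 8.7489
Softmax = [0.1722, 0.1528, 0.6578, 0.0173]
p[3] = 0.1511/8.7489 = 0.0173

0.0173


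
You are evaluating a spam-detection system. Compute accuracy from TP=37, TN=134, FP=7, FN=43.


Accuracy = (TP+TN)/(TP+TN+FP+FN)
= (37+134)/(221)
= 171/221 = 77.38%

77.38%


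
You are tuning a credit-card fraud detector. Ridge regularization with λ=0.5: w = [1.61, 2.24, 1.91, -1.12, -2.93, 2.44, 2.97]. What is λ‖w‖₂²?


‖w‖₂² = (1.61)² + (2.24)² + (1.91)² + (-1.12)² + (-2.93)² + (2.44)² + (2.97)²
     = 2.5921 + 5.0176 + 3.6481 + 1.2544 + 8.5849 + 5.9536 + 8.8209
     = 35.8716
λ·‖w‖₂² = 0.5·35.8716 = 17.9358

17.9358


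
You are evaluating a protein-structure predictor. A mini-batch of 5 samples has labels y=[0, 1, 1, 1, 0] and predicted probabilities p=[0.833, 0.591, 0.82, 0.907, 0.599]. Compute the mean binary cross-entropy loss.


L[0] = -ln(1-0.833) = -ln(0.167) = 1.7898
L[1] = -ln(0.591) = 0.5259
L[2] = -ln(0.82) = 0.1985
L[3] = -ln(0.907) = 0.0976
L[4] = -ln(1-0.599) = -ln(0.401) = 0.9138
mean = (1.7898 + 0.5259 + 0.1985 + 0.0976 + 0.9138)/5 = 0.7051

0.7051


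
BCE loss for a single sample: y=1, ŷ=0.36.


BCE = -[y·ln(p) + (1-y)·ln(1-p)]
= -1·ln(0.36) - 0
= -ln(0.36) = 1.0217

1.0217


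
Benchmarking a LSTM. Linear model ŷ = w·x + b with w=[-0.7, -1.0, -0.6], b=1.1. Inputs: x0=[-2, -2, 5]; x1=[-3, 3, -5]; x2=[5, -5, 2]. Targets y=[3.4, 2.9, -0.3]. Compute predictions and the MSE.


ŷ0 = (-0.7)·(-2) + (-1.0)·(-2) + (-0.6)·(5) + 1.1 = 1.5
ŷ1 = (-0.7)·(-3) + (-1.0)·(3) + (-0.6)·(-5) + 1.1 = 3.2
ŷ2 = (-0.7)·(5) + (-1.0)·(-5) + (-0.6)·(2) + 1.1 = 1.4
errors² = [3.61, 0.09, 2.89]
MSE = 6.5900/3 = 2.1967

2.1967


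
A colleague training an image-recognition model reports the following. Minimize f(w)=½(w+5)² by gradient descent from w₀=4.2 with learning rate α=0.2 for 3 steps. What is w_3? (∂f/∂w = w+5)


step 1: grad = 4.2+5 = 9.2; w = 4.2 - 0.2·(9.2) = 2.36
step 2: grad = 2.36+5 = 7.36; w = 2.36 - 0.2·(7.36) = 0.888
step 3: grad = 0.888+5 = 5.888; w = 0.888 - 0.2·(5.888) = -0.2896

-0.2896


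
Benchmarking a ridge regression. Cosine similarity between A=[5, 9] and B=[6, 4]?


A·B = 5·6 + 9·4 = 66
‖A‖ = √106 = 10.2956, ‖B‖ = √52 = 7.2111
cos = 66/(√106·√52) = 66/√5512 = 0.889

0.889


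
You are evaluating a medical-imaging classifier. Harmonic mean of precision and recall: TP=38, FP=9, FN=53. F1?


Precision = 38/47 = 0.8085
Recall = 38/91 = 0.4176
F1 = 2·P·R/(P+R) = 2·TP/(2·TP+FP+FN) = 76/(76+9+53) = 76/138 = 0.5507

0.5507


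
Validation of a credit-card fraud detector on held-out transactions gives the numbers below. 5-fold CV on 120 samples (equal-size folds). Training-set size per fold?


Fold size = 120/5 = 24
Training per fold = 120 - 24 = 96

96


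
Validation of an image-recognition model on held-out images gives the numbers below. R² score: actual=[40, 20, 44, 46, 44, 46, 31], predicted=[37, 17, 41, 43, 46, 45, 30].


ȳ = 38.7143
SS_res = Σ(y-ŷ)² = 42
SS_tot = Σ(y-ȳ)² = 573.43
R² = 1 - SS_res/SS_tot = 1 - 0.0732 = 0.9268

0.9268


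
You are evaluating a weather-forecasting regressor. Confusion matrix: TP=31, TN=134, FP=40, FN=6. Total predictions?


Total = TP + TN + FP + FN
= 31 + 134 + 40 + 6
= 211
(Predicted positive: 71, predicted negative: 140)

211


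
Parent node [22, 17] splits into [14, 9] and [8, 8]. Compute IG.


Parent = [22, 17], H_parent = 0.9881
H_left = 0.9656 (n=23), H_right = 1 (n=16)
H_children = (23/39)·0.9656 + (16/39)·1 = 0.9797
IG = 0.9881 - 0.9797 = 0.0084

0.0084


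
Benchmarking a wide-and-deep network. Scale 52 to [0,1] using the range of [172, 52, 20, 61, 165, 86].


min=20, max=172
(52-20)/(172-20) = 32/152 = 0.2105

0.2105


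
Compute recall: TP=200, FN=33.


Recall = TP/(TP+FN)
= 200/(200+33)
= 200/233 = 85.84%

85.84%


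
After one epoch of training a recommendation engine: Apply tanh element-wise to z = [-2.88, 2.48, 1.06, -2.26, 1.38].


tanh(-2.88) = -0.9937
tanh(2.48) = 0.9861
tanh(1.06) = 0.7857
tanh(-2.26) = -0.9785
tanh(1.38) = 0.881
result = [-0.9937, 0.9861, 0.7857, -0.9785, 0.881]

[-0.9937, 0.9861, 0.7857, -0.9785, 0.881]


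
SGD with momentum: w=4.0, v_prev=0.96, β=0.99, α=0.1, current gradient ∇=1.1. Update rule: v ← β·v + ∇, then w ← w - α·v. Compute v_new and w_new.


v_new = 0.99·0.96 + 1.1 = 0.9504 + 1.1 = 2.0504
w_new = 4.0 - 0.1·2.0504 = 4.0 - 0.20504 = 3.79496

v_new=2.0504, w_new=3.79496


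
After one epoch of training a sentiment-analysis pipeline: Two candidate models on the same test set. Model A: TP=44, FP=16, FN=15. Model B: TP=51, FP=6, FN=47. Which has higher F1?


Model A: P=44/60=0.7333, R=44/59=0.7458, F1=2PR/(P+R)=2TP/(2TP+FP+FN)=88/119=0.7395
Model B: P=51/57=0.8947, R=51/98=0.5204, F1=2PR/(P+R)=2TP/(2TP+FP+FN)=102/155=0.6581
0.7395 > 0.6581 → Model A

Model A


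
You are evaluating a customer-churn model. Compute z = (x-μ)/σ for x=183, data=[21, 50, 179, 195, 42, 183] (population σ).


μ = 111.6667, σ = 74.6585
z = (183 - 111.6667)/74.6585 = 0.9555

0.9555


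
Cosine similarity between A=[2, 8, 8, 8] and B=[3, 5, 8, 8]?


A·B = 2·3 + 8·5 + 8·8 + 8·8 = 174
‖A‖ = √196 = 14, ‖B‖ = √162 = 12.7279
cos = 174/(√196·√162) = 174/√31752 = 0.9765

0.9765


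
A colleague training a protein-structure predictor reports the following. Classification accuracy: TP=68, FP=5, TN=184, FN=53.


Accuracy = (TP+TN)/(TP+TN+FP+FN)
= (68+184)/(310)
= 252/310 = 81.29%

81.29%


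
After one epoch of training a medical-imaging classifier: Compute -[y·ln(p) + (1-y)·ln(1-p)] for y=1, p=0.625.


BCE = -[y·ln(p) + (1-y)·ln(1-p)]
= -1·ln(0.625) - 0
= -ln(0.625) = 0.47

0.47


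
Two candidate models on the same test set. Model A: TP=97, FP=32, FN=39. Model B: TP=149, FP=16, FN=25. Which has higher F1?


Model A: P=97/129=0.7519, R=97/136=0.7132, F1=2PR/(P+R)=2TP/(2TP+FP+FN)=194/265=0.7321
Model B: P=149/165=0.903, R=149/174=0.8563, F1=2PR/(P+R)=2TP/(2TP+FP+FN)=298/339=0.8791
0.7321 < 0.8791 → Model B

Model B


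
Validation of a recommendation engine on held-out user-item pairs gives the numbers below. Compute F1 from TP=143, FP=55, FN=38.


Precision = 143/198 = 0.7222
Recall = 143/181 = 0.7901
F1 = 2·P·R/(P+R) = 2·TP/(2·TP+FP+FN) = 286/(286+55+38) = 286/379 = 0.7546

0.7546


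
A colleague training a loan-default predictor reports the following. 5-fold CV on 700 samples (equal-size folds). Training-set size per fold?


Fold size = 700/5 = 140
Training per fold = 700 - 140 = 560

560


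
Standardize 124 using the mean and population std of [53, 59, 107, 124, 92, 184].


μ = 103.1667, σ = 43.922
z = (124 - 103.1667)/43.922 = 0.4743

0.4743


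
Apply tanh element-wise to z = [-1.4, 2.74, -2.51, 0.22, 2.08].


tanh(-1.4) = -0.8854
tanh(2.74) = 0.9917
tanh(-2.51) = -0.9869
tanh(0.22) = 0.2165
tanh(2.08) = 0.9693
result = [-0.8854, 0.9917, -0.9869, 0.2165, 0.9693]

[-0.8854, 0.9917, -0.9869, 0.2165, 0.9693]


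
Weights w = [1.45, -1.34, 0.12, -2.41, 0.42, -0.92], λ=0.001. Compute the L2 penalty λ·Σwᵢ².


‖w‖₂² = (1.45)² + (-1.34)² + (0.12)² + (-2.41)² + (0.42)² + (-0.92)²
     = 2.1025 + 1.7956 + 0.0144 + 5.8081 + 0.1764 + 0.8464
     = 10.7434
λ·‖w‖₂² = 0.001·10.7434 = 0.010743

0.010743


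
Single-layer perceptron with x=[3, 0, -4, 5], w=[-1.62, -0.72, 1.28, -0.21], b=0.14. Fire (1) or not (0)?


z = (3)·(-1.62) + (0)·(-0.72) + (-4)·(1.28) + (5)·(-0.21) + 0.14
  = -10.89
step(z) = 0 (z<0)

0


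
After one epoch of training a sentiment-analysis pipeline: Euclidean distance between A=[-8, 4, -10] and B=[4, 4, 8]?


d = √((-8-4)² + (4-4)² + (-10-8)²)
  = √(144 + 0 + 324)
  = √468 = 21.6333

21.6333


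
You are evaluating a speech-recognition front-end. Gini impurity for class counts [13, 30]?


Probabilities: [13/43, 30/43] ≈ [0.3023, 0.6977]
Σpᵢ² = (169 + 900)/43² = 1069/1849
Gini = 1 - Σpᵢ² = 1 - 1069/1849 = 0.4218

0.4218


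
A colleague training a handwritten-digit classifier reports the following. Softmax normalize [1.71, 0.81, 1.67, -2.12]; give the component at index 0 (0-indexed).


Exponentials: e^1.71=5.529, e^0.81=2.2479, e^1.67=5.3122, e^-2.12=0.12
Sum = 13.2091
Softmax = [0.4186, 0.1702, 0.4022, 0.0091]
p[0] = 5.529/13.2091 = 0.4186

0.4186


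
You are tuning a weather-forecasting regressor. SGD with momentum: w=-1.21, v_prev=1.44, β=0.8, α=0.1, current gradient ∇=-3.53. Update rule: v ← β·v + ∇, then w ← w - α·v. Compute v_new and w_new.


v_new = 0.8·1.44 - 3.53 = 1.152 - 3.53 = -2.378
w_new = -1.21 - 0.1·-2.378 = -1.21 + 0.2378 = -0.9722

v_new=-2.378, w_new=-0.9722


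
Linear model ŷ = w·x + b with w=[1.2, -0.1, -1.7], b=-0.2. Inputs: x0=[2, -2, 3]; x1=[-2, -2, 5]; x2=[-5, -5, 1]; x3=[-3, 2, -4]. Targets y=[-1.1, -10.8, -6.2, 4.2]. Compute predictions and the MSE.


ŷ0 = (1.2)·(2) + (-0.1)·(-2) + (-1.7)·(3) - 0.2 = -2.7
ŷ1 = (1.2)·(-2) + (-0.1)·(-2) + (-1.7)·(5) - 0.2 = -10.9
ŷ2 = (1.2)·(-5) + (-0.1)·(-5) + (-1.7)·(1) - 0.2 = -7.4
ŷ3 = (1.2)·(-3) + (-0.1)·(2) + (-1.7)·(-4) - 0.2 = 2.8
errors² = [2.56, 0.01, 1.44, 1.96]
MSE = 5.9700/4 = 1.4925

1.4925


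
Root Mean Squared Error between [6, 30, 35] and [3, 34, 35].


MSE = 25/3 = 8.3333
RMSE = √(25/3) = 2.8868

2.8868


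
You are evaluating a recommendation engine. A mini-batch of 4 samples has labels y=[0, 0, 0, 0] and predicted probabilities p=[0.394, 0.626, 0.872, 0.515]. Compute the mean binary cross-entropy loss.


L[0] = -ln(1-0.394) = -ln(0.606) = 0.5009
L[1] = -ln(1-0.626) = -ln(0.374) = 0.9835
L[2] = -ln(1-0.872) = -ln(0.128) = 2.0557
L[3] = -ln(1-0.515) = -ln(0.485) = 0.7236
mean = (0.5009 + 0.9835 + 2.0557 + 0.7236)/4 = 1.0659

1.0659


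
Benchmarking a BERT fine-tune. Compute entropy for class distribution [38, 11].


Probabilities: [38/49, 11/49] ≈ [0.7755, 0.2245]
H = -((38/49)·log₂(38/49) + (11/49)·log₂(11/49))
  = 0.7683 bits

0.7683 bits


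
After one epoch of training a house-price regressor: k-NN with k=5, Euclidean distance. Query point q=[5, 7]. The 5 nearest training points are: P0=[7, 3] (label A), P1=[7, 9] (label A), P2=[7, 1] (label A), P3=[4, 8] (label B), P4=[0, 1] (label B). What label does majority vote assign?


d(q,P0) = 4.4721  (label A)
d(q,P1) = 2.8284  (label A)
d(q,P2) = 6.3246  (label A)
d(q,P3) = 1.4142  (label B)
d(q,P4) = 7.8102  (label B)
Votes: A=3, B=2
Majority → A

A


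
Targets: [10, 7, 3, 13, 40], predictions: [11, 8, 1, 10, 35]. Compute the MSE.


Squared errors: (10-11)²=1, (7-8)²=1, (3-1)²=4, (13-10)²=9, (40-35)²=25
Sum = 40
MSE = 40/5 = 8

8


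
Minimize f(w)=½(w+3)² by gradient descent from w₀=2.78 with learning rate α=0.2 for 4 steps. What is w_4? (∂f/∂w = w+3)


step 1: grad = 2.78+3 = 5.78; w = 2.78 - 0.2·(5.78) = 1.624
step 2: grad = 1.624+3 = 4.624; w = 1.624 - 0.2·(4.624) = 0.6992
step 3: grad = 0.6992+3 = 3.6992; w = 0.6992 - 0.2·(3.6992) = -0.04064
step 4: grad = -0.04064+3 = 2.95936; w = -0.04064 - 0.2·(2.95936) = -0.632512

-0.632512


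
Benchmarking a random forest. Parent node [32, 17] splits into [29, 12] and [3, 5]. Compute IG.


Parent = [32, 17], H_parent = 0.9313
H_left = 0.8722 (n=41), H_right = 0.9544 (n=8)
H_children = (41/49)·0.8722 + (8/49)·0.9544 = 0.8856
IG = 0.9313 - 0.8856 = 0.0457

0.0457


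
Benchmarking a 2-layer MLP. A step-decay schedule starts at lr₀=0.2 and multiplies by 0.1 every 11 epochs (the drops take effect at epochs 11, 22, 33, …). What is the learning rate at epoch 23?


n_drops = ⌊23/11⌋ = 2
lr = 0.2·0.1^2 = 0.2·0.01 = 0.002

0.002


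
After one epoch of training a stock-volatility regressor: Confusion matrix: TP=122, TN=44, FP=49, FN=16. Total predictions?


Total = TP + TN + FP + FN
= 122 + 44 + 49 + 16
= 231
(Predicted positive: 171, predicted negative: 60)

231


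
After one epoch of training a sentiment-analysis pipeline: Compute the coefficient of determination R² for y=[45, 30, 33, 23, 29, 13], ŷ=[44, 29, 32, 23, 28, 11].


ȳ = 28.8333
SS_res = Σ(y-ŷ)² = 8
SS_tot = Σ(y-ȳ)² = 564.83
R² = 1 - SS_res/SS_tot = 1 - 0.0142 = 0.9858

0.9858


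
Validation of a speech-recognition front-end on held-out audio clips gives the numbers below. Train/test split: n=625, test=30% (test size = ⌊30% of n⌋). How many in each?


Test = ⌊625·30/100⌋ = 187
Train = 625 - 187 = 438

Train: 438, Test: 187


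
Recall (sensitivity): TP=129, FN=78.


Recall = TP/(TP+FN)
= 129/(129+78)
= 129/207 = 62.32%

62.32%


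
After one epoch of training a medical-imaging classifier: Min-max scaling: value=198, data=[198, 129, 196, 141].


min=129, max=198
(198-129)/(198-129) = 69/69 = 1.0

1.0


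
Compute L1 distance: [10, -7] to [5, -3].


d = |10-5| + |-7+ 3|
  = 5 + 4
  = 9

9


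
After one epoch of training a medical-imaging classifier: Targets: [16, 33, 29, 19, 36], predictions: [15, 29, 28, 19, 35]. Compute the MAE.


Absolute errors: |16-15|=1, |33-29|=4, |29-28|=1, |19-19|=0, |36-35|=1
Sum = 7
MAE = 7/5 = 7/5

7/5


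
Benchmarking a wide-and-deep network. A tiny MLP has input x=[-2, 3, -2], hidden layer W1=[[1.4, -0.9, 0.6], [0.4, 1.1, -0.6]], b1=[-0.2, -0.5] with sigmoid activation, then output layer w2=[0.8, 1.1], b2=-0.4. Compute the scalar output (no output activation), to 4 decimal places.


z1[0] = (1.4)·(-2) + (-0.9)·(3) + (0.6)·(-2) - 0.2 = -6.9
z1[1] = (0.4)·(-2) + (1.1)·(3) + (-0.6)·(-2) - 0.5 = 3.2
h = sigmoid(z1) = [0.001, 0.9608]
output = (0.8)·(0.001) + (1.1)·(0.9608) - 0.4 = 0.6577

0.6577


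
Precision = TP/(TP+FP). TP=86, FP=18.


Precision = TP/(TP+FP)
= 86/(86+18)
= 86/104 = 82.69%

82.69%


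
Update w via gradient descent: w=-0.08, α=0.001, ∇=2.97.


w_new = w - α·∇
= -0.08 - 0.001·2.97
= -0.08 - 0.00297
= -0.08297

-0.08297


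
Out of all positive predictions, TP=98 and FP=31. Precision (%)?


Precision = TP/(TP+FP)
= 98/(98+31)
= 98/129 = 75.97%

75.97%


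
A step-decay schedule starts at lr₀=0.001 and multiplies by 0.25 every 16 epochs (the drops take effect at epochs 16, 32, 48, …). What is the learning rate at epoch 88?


n_drops = ⌊88/16⌋ = 5
lr = 0.001·0.25^5 = 0.001·0.0009765625 = 0.0000009765625

0.0000009765625


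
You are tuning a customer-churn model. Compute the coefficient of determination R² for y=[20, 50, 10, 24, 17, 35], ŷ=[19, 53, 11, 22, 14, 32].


ȳ = 26
SS_res = Σ(y-ŷ)² = 33
SS_tot = Σ(y-ȳ)² = 1034
R² = 1 - SS_res/SS_tot = 1 - 0.0319 = 0.9681

0.9681


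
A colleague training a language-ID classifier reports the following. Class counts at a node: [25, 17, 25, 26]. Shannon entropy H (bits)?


Probabilities: [25/93, 17/93, 25/93, 26/93] ≈ [0.2688, 0.1828, 0.2688, 0.2796]
H = -((25/93)·log₂(25/93) + (17/93)·log₂(17/93) + (25/93)·log₂(25/93) + (26/93)·log₂(26/93))
  = 1.9812 bits

1.9812 bits


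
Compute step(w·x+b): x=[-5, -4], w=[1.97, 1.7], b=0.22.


z = (-5)·(1.97) + (-4)·(1.7) + 0.22
  = -16.43
step(z) = 0 (z<0)

0


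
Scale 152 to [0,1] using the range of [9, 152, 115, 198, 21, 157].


min=9, max=198
(152-9)/(198-9) = 143/189 = 0.7566

0.7566


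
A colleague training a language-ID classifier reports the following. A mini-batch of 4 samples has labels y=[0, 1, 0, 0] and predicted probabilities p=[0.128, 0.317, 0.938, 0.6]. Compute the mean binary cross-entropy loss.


L[0] = -ln(1-0.128) = -ln(0.872) = 0.137
L[1] = -ln(0.317) = 1.1489
L[2] = -ln(1-0.938) = -ln(0.062) = 2.7806
L[3] = -ln(1-0.6) = -ln(0.4) = 0.9163
mean = (0.137 + 1.1489 + 2.7806 + 0.9163)/4 = 1.2457

1.2457


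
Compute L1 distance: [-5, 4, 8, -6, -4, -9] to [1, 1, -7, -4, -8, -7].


d = |-5-1| + |4-1| + |8+ 7| + |-6+ 4| + |-4+ 8| + |-9+ 7|
  = 6 + 3 + 15 + 2 + 4 + 2
  = 32

32


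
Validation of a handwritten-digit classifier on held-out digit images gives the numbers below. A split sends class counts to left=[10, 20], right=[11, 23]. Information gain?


Parent = [21, 43], H_parent = 0.913
H_left = 0.9183 (n=30), H_right = 0.9082 (n=34)
H_children = (30/64)·0.9183 + (34/64)·0.9082 = 0.9129
IG = 0.913 - 0.9129 = 0.0001

0.0001


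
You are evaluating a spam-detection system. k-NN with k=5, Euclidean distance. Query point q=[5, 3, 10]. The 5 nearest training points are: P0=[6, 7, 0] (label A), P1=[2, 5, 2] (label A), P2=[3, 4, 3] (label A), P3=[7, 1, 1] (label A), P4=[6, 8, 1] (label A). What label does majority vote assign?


d(q,P0) = 10.8167  (label A)
d(q,P1) = 8.775  (label A)
d(q,P2) = 7.3485  (label A)
d(q,P3) = 9.434  (label A)
d(q,P4) = 10.3441  (label A)
Votes: A=5, B=0
Majority → A

A


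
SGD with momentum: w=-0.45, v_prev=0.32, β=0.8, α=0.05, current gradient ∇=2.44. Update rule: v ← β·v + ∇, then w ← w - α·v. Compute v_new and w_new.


v_new = 0.8·0.32 + 2.44 = 0.256 + 2.44 = 2.696
w_new = -0.45 - 0.05·2.696 = -0.45 - 0.1348 = -0.5848

v_new=2.696, w_new=-0.5848


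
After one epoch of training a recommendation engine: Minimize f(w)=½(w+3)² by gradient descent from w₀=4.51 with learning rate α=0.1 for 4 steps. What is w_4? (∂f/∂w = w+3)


step 1: grad = 4.51+3 = 7.51; w = 4.51 - 0.1·(7.51) = 3.759
step 2: grad = 3.759+3 = 6.759; w = 3.759 - 0.1·(6.759) = 3.0831
step 3: grad = 3.0831+3 = 6.0831; w = 3.0831 - 0.1·(6.0831) = 2.47479
step 4: grad = 2.47479+3 = 5.47479; w = 2.47479 - 0.1·(5.47479) = 1.927311

1.927311


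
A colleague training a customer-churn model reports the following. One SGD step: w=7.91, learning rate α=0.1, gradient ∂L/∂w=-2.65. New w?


w_new = w - α·∇
= 7.91 - 0.1·-2.65
= 7.91 + 0.265
= 8.175

8.175


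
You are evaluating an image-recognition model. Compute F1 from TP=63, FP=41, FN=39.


Precision = 63/104 = 0.6058
Recall = 63/102 = 0.6176
F1 = 2·P·R/(P+R) = 2·TP/(2·TP+FP+FN) = 126/(126+41+39) = 126/206 = 0.6117

0.6117


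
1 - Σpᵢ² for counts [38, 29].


Probabilities: [38/67, 29/67] ≈ [0.5672, 0.4328]
Σpᵢ² = (1444 + 841)/67² = 2285/4489
Gini = 1 - Σpᵢ² = 1 - 2285/4489 = 0.491

0.491


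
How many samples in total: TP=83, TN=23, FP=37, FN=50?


Total = TP + TN + FP + FN
= 83 + 23 + 37 + 50
= 193
(Predicted positive: 120, predicted negative: 73)

193


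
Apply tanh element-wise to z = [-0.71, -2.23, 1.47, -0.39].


tanh(-0.71) = -0.6107
tanh(-2.23) = -0.9771
tanh(1.47) = 0.8996
tanh(-0.39) = -0.3714
result = [-0.6107, -0.9771, 0.8996, -0.3714]

[-0.6107, -0.9771, 0.8996, -0.3714]


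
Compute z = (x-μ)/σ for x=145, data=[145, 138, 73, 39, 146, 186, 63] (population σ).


μ = 112.8571, σ = 50.2037
z = (145 - 112.8571)/50.2037 = 0.6402

0.6402


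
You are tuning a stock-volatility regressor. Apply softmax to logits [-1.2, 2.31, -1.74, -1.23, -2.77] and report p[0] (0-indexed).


Exponentials: e^-1.2=0.3012, e^2.31=10.0744, e^-1.74=0.1755, e^-1.23=0.2923, e^-2.77=0.0627
Sum = 10.9061
Softmax = [0.0276, 0.9237, 0.0161, 0.0268, 0.0057]
p[0] = 0.3012/10.9061 = 0.0276

0.0276


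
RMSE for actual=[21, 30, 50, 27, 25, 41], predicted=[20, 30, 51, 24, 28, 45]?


MSE = 36/6 = 6
RMSE = √(36/6) = 2.4495

2.4495


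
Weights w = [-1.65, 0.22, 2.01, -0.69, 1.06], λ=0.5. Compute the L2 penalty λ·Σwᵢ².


‖w‖₂² = (-1.65)² + (0.22)² + (2.01)² + (-0.69)² + (1.06)²
     = 2.7225 + 0.0484 + 4.0401 + 0.4761 + 1.1236
     = 8.4107
λ·‖w‖₂² = 0.5·8.4107 = 4.20535

4.20535


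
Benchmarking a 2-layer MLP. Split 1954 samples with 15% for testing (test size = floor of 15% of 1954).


Test = ⌊1954·15/100⌋ = 293
Train = 1954 - 293 = 1661

Train: 1661, Test: 293


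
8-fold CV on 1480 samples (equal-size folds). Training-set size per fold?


Fold size = 1480/8 = 185
Training per fold = 1480 - 185 = 1295

1295


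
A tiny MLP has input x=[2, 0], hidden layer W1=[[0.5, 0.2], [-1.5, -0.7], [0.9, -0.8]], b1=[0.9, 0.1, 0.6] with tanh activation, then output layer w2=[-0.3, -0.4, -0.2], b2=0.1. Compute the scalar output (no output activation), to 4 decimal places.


z1[0] = (0.5)·(2) + (0.2)·(0) + 0.9 = 1.9
z1[1] = (-1.5)·(2) + (-0.7)·(0) + 0.1 = -2.9
z1[2] = (0.9)·(2) + (-0.8)·(0) + 0.6 = 2.4
h = tanh(z1) = [0.9562, -0.994, 0.9837]
output = (-0.3)·(0.9562) + (-0.4)·(-0.994) + (-0.2)·(0.9837) + 0.1 = 0.014

0.014


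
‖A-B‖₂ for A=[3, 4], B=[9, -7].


d = √((3-9)² + (4+ 7)²)
  = √(36 + 121)
  = √157 = 12.53

12.53


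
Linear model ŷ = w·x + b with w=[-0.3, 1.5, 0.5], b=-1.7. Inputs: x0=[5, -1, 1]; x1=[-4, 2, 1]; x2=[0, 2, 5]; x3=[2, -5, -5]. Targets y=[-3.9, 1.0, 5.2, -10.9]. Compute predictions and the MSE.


ŷ0 = (-0.3)·(5) + (1.5)·(-1) + (0.5)·(1) - 1.7 = -4.2
ŷ1 = (-0.3)·(-4) + (1.5)·(2) + (0.5)·(1) - 1.7 = 3.0
ŷ2 = (-0.3)·(0) + (1.5)·(2) + (0.5)·(5) - 1.7 = 3.8
ŷ3 = (-0.3)·(2) + (1.5)·(-5) + (0.5)·(-5) - 1.7 = -12.3
errors² = [0.09, 4.0, 1.96, 1.96]
MSE = 8.0100/4 = 2.0025

2.0025


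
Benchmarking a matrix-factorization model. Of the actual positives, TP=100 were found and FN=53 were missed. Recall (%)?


Recall = TP/(TP+FN)
= 100/(100+53)
= 100/153 = 65.36%

65.36%


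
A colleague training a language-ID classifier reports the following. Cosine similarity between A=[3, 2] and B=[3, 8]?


A·B = 3·3 + 2·8 = 25
‖A‖ = √13 = 3.6056, ‖B‖ = √73 = 8.544
cos = 25/(√13·√73) = 25/√949 = 0.8115

0.8115


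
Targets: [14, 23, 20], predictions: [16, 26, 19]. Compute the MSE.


Squared errors: (14-16)²=4, (23-26)²=9, (20-19)²=1
Sum = 14
MSE = 14/3 = 14/3

14/3


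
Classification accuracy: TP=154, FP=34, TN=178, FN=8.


Accuracy = (TP+TN)/(TP+TN+FP+FN)
= (154+178)/(374)
= 332/374 = 88.77%

88.77%


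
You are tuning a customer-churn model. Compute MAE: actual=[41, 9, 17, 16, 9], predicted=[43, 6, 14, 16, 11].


Absolute errors: |41-43|=2, |9-6|=3, |17-14|=3, |16-16|=0, |9-11|=2
Sum = 10
MAE = 10/5 = 2

2


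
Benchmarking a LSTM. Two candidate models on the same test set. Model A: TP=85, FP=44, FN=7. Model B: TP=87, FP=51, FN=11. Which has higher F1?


Model A: P=85/129=0.6589, R=85/92=0.9239, F1=2PR/(P+R)=2TP/(2TP+FP+FN)=170/221=0.7692
Model B: P=87/138=0.6304, R=87/98=0.8878, F1=2PR/(P+R)=2TP/(2TP+FP+FN)=174/236=0.7373
0.7692 > 0.7373 → Model A

Model A


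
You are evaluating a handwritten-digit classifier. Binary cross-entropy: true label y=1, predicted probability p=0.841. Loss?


BCE = -[y·ln(p) + (1-y)·ln(1-p)]
= -1·ln(0.841) - 0
= -ln(0.841) = 0.1732

0.1732


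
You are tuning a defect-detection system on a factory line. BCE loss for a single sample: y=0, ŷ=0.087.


BCE = -[y·ln(p) + (1-y)·ln(1-p)]
= -0 - 1·ln(1-0.087)
= -ln(0.913) = 0.091

0.091


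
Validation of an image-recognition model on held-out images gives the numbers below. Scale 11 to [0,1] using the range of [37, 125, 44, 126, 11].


min=11, max=126
(11-11)/(126-11) = 0/115 = 0.0

0.0
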